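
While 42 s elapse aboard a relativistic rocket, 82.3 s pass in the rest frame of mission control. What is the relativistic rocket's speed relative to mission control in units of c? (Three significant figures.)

0.860c

γ = Δt/Δτ = 82.3/42 = 1.9595.
β = √(1 − 1/γ²) = √(1 − 0.260441) = √0.739559 = 0.860.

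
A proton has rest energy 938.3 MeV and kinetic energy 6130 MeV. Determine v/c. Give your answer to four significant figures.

0.9911

γ = 1 + K/(mc²) = 1 + 6130/938.3 = 7.5331.
β = √(1 − 1/γ²) = √(1 − 0.0176219) = √0.9823781 = 0.9911.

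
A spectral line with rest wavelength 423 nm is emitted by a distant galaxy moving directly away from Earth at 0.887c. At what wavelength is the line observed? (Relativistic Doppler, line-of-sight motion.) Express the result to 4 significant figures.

1729 nm

Relativistic Doppler for wavelength: λ_obs = λ_src · √((1+β)/(1−β)).
With β = 0.887: factor = √(1.887/0.113) = 4.0865.
λ_obs = 423 × 4.0865 = 1729 nm.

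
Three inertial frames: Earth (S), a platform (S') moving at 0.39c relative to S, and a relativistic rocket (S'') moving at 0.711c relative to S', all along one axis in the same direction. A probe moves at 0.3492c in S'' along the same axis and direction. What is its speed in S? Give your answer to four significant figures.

0.9310c

Compose velocities in two stages. Stage 1 (into S'): u₁ = (0.3492+0.711)/(1+0.3492×0.711) = 0.84933.
Stage 2 (into S): u = (0.84933+0.39)/(1+0.84933×0.39) = 0.93096, so the speed is 0.9310c.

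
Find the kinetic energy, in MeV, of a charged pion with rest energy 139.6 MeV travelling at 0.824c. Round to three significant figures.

107 MeV

γ = 1/√(1 − β²) = 1/√(1 − 0.678976) = 1/√0.321024 = 1.76495.
Kinetic energy: K = (γ − 1)mc² = (1.76495 − 1) × 139.6 MeV = 0.76495 × 139.6 = 107 MeV.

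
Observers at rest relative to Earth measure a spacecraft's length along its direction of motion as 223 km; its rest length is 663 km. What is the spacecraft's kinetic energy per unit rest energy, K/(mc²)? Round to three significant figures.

From L = L₀/γ: γ = 663/223 = 2.97309.
Since K = (γ−1)mc², K/(mc²) = 2.97309 − 1 = 1.97.

1.97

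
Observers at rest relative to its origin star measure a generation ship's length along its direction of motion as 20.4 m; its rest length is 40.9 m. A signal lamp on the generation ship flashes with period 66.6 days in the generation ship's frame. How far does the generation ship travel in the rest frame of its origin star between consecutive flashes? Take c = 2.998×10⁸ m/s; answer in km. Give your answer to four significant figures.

Length contraction gives γ = L₀/L = 40.9/20.4 = 2.0049.
β = √(1 − 1/γ²) = 0.86673. Lab-frame period = γτ = 2.0049×66.6 days = 133.53 days. Distance = βc × γτ = 0.86673 × 2.998×10⁸ m/s × 11536992 s = 2.9978×10^15 m = 2.998×10^12 km.

2.998×10^12 km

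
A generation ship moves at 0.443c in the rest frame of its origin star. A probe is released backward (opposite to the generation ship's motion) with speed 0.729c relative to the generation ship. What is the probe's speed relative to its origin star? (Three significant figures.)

Relativistic velocity addition: u = (u' + v)/(1 + u'v/c²), with u' = −0.729c and v = 0.443c.
Numerator: −0.729 + 0.443 = −0.286. Denominator: 1 + (−0.729)(0.443) = 0.677053.
u = −0.286/0.677053 = −0.42242, so the speed is 0.422c.

0.422c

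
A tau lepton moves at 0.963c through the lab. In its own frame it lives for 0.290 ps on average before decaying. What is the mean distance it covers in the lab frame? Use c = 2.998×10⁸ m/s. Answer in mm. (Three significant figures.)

0.311 mm

Lorentz factor: γ = (1 − 0.927369)^(−1/2) = 3.7106.
Lab-frame lifetime: Δt = γτ = 3.7106 × 0.290 ps = 1.0761 ps.
Distance: d = vΔt = 0.963 × 2.998×10⁸ m/s × 1.0761×10^-12 s = 3.11×10^-4 m = 0.311 mm.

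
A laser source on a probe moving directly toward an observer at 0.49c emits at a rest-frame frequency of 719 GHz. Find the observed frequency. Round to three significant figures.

1230 GHz

Relativistic Doppler (source moving toward): f_obs = f_src · √((1+β)/(1−β)).
With β = 0.49: factor = √(1.49/0.51) = 1.7093.
f_obs = 719 × 1.7093 = 1230 GHz.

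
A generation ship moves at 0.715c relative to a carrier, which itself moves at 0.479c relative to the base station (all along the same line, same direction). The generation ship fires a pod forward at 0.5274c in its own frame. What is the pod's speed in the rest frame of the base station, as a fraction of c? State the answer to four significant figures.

Compose velocities in two stages. Stage 1 (into S'): u₁ = (0.5274+0.715)/(1+0.5274×0.715) = 0.90219.
Stage 2 (into S): u = (0.90219+0.479)/(1+0.90219×0.479) = 0.96442, so the speed is 0.9644c.

0.9644c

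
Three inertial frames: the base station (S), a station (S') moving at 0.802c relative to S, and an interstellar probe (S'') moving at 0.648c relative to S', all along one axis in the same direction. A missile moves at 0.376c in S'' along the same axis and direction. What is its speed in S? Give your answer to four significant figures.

Apply u = (u'+v)/(1+u'v) twice. Missile in the station frame: (0.376+0.648)/(1+0.376·0.648) = 1.024/1.243648 = 0.82338c.
That velocity, transformed to the rest frame of the base station: (0.82338+0.802)/(1+0.82338·0.802) = 1.62538/1.66035076 = 0.97894c.

0.9789c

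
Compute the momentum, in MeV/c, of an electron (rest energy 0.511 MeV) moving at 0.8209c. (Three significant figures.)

0.735 MeV/c

Lorentz factor: γ = (1 − 0.67387681)^(−1/2) = 1.7511.
Momentum: p = γβ·mc = 1.7511 × 0.8209 × 0.511 MeV/c = 0.735 MeV/c.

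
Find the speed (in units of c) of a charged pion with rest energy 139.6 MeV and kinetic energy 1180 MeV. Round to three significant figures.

K = (γ−1)mc², so γ = 1 + 1180/139.6 = 9.4527.
Then v/c = √(1 − γ⁻²) = √(1 − 0.0111915) = √0.9888085 = 0.994.

0.994c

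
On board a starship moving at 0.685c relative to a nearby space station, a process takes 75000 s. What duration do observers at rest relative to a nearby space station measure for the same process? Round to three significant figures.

1.03×10^5 s

γ = 1/√(1 − β²) = 1/√(1 − 0.469225) = 1/√0.530775 = 1/0.728543 = 1.3726.
Time dilation: Δt = γ·Δτ = 1.3726 × 75000 = 1.03×10^5 s.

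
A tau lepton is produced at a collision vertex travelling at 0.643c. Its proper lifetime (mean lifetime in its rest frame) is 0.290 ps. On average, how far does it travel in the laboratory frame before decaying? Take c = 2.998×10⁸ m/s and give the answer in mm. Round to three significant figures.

0.0730 mm

With β = 0.643, γ = 1/√(1 − 0.643²) = 1/√0.586551 = 1.3057.
Lab-frame lifetime: Δt = γτ = 1.3057 × 0.290 ps = 0.37865 ps.
Distance: d = vΔt = 0.643 × 2.998×10⁸ m/s × 3.7865×10^-13 s = 7.30×10^-5 m = 0.0730 mm.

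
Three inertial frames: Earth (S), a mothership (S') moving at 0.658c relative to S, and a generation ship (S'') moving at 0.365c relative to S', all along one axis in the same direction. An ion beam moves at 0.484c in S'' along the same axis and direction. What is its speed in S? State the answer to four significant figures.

0.9354c

Compose velocities in two stages. Stage 1 (into S'): u₁ = (0.484+0.365)/(1+0.484×0.365) = 0.72153.
Stage 2 (into S): u = (0.72153+0.658)/(1+0.72153×0.658) = 0.93542, so the speed is 0.9354c.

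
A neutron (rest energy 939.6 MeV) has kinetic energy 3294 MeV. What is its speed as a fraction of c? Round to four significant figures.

0.9751c

γ = 1 + K/(mc²) = 1 + 3294/939.6 = 4.5057.
β = √(1 − 1/γ²) = √(1 − 0.0492579) = √0.9507421 = 0.9751.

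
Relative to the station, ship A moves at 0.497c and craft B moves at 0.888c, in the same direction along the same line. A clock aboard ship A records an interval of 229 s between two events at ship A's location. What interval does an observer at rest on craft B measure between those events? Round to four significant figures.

320.6 s

Speed of ship A in craft B's frame: u = (v_A − v_B)/(1 − v_A v_B/c²) = (0.497 − 0.888)/(1 − 0.497×0.888) = −0.391/0.558664 = −0.69988; |u| = 0.69988c.
At |u| = 0.69988c, γ = (1 − 0.489832)^(−1/2) = 1.4.
Ship A's interval is proper; time dilation gives Δt_B = γΔτ = 1.4 × 229 s = 320.6 s.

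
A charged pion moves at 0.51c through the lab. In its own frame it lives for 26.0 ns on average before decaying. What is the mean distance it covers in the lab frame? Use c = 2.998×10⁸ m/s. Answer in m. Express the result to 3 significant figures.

Lorentz factor: γ = (1 − 0.2601)^(−1/2) = 1.1626.
Lab-frame lifetime: Δt = γτ = 1.1626 × 26.0 ns = 30.228 ns.
Distance: d = vΔt = 0.51 × 2.998×10⁸ m/s × 3.0228×10^-8 s = 4.62 m.

4.62 m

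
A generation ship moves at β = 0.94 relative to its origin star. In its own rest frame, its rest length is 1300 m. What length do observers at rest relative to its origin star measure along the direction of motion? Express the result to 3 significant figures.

Lorentz factor: γ = (1 − 0.8836)^(−1/2) = 2.9311.
Length contraction: L = L₀/γ = 1300/2.9311 = 444 m.

444 m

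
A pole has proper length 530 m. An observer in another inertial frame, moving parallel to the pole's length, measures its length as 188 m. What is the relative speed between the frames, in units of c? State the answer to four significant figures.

Length contraction gives γ = L₀/L = 530/188 = 2.8191.
β = √(1 − 1/γ²) = √0.874171 = 0.9350.

0.9350c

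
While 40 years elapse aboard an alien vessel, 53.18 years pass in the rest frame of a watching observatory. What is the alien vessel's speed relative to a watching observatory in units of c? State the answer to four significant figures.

γ = Δt/Δτ = 53.18/40 = 1.3295.
β = √(1 − 1/γ²) = √(1 − 0.565748) = √0.434252 = 0.6590.

0.6590c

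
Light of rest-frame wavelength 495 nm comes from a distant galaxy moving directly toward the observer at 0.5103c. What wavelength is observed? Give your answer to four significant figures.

281.9 nm

Relativistic Doppler for wavelength: λ_obs = λ_src · √((1−β)/(1+β)).
With β = 0.5103: factor = √(0.4897/1.5103) = 0.56942.
λ_obs = 495 × 0.56942 = 281.9 nm.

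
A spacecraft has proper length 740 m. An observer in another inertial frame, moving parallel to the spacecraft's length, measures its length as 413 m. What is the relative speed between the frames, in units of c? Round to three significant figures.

Length contraction gives γ = L₀/L = 740/413 = 1.7918.
β = √(1 − 1/γ²) = √0.688527 = 0.830.

0.830c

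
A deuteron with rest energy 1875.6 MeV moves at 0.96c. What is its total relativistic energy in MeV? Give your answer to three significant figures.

6700 MeV

Lorentz factor: γ = (1 − 0.9216)^(−1/2) = 3.5714.
Total energy: E = γmc² = 3.5714 × 1875.6 MeV = 6700 MeV.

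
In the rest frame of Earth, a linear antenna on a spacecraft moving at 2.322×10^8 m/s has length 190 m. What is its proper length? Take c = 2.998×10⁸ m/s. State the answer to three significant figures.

β = v/c = (2.322×10^8 m/s)/(2.998×10⁸ m/s) = 0.774516.
γ = 1/√(1 − β²) = 1/√(1 − 0.599875) = 1/√0.400125 = 1/0.632554 = 1.5809.
Proper length: L₀ = γ·L = 1.5809 × 190 = 300 m.

300 m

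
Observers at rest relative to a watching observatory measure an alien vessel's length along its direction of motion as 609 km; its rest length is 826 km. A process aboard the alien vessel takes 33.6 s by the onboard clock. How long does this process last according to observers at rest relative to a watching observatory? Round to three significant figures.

45.6 s

γ = L₀/L = 826/609 = 1.35632.
Δt = γΔτ = 1.35632 × 33.6 = 45.6 s.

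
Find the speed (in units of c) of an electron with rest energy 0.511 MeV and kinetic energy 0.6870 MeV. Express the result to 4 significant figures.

γ = 1 + K/(mc²) = 1 + 0.6870/0.511 = 2.3444.
β = √(1 − 1/γ²) = √(1 − 0.181944) = √0.818056 = 0.9045.

0.9045c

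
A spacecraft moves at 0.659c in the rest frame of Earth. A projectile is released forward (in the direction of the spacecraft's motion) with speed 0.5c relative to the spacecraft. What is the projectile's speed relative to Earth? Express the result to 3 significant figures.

0.872c

In units of c, u = (u' + v)/(1 + u'v) with u' = 0.5 and v = 0.659.
Numerator: 0.5 + 0.659 = 1.159. Denominator: 1 + (0.5)(0.659) = 1.3295.
u = 1.159/1.3295 = 0.87176, so the speed is 0.872c.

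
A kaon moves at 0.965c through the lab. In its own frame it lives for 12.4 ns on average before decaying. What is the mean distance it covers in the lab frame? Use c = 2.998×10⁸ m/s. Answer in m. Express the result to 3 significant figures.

13.7 m

γ = 1/√(1 − β²) = 1/√(1 − 0.931225) = 1/√0.068775 = 1/0.26225 = 3.8132.
Lab-frame lifetime: Δt = γτ = 3.8132 × 12.4 ns = 47.284 ns.
Distance: d = vΔt = 0.965 × 2.998×10⁸ m/s × 4.7284×10^-8 s = 13.7 m.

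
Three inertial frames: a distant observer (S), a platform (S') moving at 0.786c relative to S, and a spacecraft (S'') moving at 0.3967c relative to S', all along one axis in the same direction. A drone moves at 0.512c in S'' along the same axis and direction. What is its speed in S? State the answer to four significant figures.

Compose velocities in two stages. Stage 1 (into S'): u₁ = (0.512+0.3967)/(1+0.512×0.3967) = 0.75529.
Stage 2 (into S): u = (0.75529+0.786)/(1+0.75529×0.786) = 0.96714, so the speed is 0.9671c.

0.9671c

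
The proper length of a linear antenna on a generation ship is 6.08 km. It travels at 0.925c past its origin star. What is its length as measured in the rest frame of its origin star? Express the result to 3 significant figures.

2.31 km

With β = 0.925, γ = 1/√(1 − 0.925²) = 1/√0.144375 = 2.6318.
Length contraction: L = L₀/γ = 6.08/2.6318 = 2.31 km.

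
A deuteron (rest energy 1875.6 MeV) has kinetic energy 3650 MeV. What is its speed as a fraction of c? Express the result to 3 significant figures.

0.941c

K = (γ−1)mc², so γ = 1 + 3650/1875.6 = 2.946.
Then v/c = √(1 − γ⁻²) = √(1 − 0.115222) = √0.884778 = 0.941.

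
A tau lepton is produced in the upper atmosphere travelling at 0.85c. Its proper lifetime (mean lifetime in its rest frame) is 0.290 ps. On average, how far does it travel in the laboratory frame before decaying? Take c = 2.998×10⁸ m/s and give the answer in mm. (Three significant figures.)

γ = 1/√(1 − β²) = 1/√(1 − 0.7225) = 1/√0.2775 = 1/0.526783 = 1.8983.
Lab-frame lifetime: Δt = γτ = 1.8983 × 0.290 ps = 0.55051 ps.
Distance: d = vΔt = 0.85 × 2.998×10⁸ m/s × 5.5051×10^-13 s = 1.40×10^-4 m = 0.140 mm.

0.140 mm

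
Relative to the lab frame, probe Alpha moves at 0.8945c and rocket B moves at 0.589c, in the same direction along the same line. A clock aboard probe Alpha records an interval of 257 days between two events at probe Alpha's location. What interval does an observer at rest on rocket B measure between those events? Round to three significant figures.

337 days

The velocity of probe Alpha relative to rocket B is (0.8945 − 0.589)c / (1 − 0.8945×0.589) = 0.64569c; relative speed 0.64569c.
γ for this relative speed: γ = 1/√(1 − 0.416916) = 1.3096.
The clock on probe Alpha records proper time, so rocket B measures Δt = γΔτ = 1.3096 × 257 = 337 days.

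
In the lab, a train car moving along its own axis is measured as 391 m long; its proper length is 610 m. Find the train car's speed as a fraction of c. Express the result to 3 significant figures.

Length contraction gives γ = L₀/L = 610/391 = 1.5601.
β = √(1 − 1/γ²) = √0.589139 = 0.768.

0.768c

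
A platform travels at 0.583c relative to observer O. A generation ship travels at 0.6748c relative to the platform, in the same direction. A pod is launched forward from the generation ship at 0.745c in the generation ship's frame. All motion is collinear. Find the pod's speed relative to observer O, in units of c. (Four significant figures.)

0.9852c

Apply u = (u'+v)/(1+u'v) twice. Pod in the platform frame: (0.745+0.6748)/(1+0.745·0.6748) = 1.4198/1.502726 = 0.94482c.
That velocity, transformed to the rest frame of observer O: (0.94482+0.583)/(1+0.94482·0.583) = 1.52782/1.55083006 = 0.98516c.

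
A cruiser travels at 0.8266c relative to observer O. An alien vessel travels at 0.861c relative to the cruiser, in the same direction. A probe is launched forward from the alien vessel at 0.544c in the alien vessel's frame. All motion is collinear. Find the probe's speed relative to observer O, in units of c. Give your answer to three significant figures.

0.996c

Compose velocities in two stages. Stage 1 (into S'): u₁ = (0.544+0.861)/(1+0.544×0.861) = 0.95683.
Stage 2 (into S): u = (0.95683+0.8266)/(1+0.95683×0.8266) = 0.99582, so the speed is 0.996c.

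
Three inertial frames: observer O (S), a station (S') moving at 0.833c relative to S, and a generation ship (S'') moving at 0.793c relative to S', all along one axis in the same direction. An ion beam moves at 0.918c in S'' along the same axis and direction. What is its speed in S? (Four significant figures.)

0.9991c

Compose velocities in two stages. Stage 1 (into S'): u₁ = (0.918+0.793)/(1+0.918×0.793) = 0.99018.
Stage 2 (into S): u = (0.99018+0.833)/(1+0.99018×0.833) = 0.9991, so the speed is 0.9991c.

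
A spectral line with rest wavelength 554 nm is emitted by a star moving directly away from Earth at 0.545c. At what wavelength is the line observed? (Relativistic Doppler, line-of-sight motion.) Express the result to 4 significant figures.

Relativistic Doppler for wavelength: λ_obs = λ_src · √((1+β)/(1−β)).
With β = 0.545: factor = √(1.545/0.455) = 1.8427.
λ_obs = 554 × 1.8427 = 1021 nm.

1021 nm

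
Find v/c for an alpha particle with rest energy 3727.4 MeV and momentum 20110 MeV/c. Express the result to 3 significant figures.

0.983

βγ = pc/(mc²) = 20110/3727.4 = 5.3952.
Since γ² = 1 + (βγ)² = 30.1082, γ = √30.1082 = 5.48709, and β = (βγ)/γ = 5.3952/5.48709 = 0.983.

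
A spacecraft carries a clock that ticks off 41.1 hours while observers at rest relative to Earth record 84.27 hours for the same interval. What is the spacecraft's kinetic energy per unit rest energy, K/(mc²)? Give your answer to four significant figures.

γ = Δt/Δτ = 84.27/41.1 = 2.05036.
K/(mc²) = γ − 1 = 2.05036 − 1 = 1.050.

1.050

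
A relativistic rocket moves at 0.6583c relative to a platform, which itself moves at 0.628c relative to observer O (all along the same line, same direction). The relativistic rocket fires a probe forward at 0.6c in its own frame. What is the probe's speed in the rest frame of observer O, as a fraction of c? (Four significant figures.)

First combine the probe and relativistic rocket (S''→S'): u₁ = (0.6 + 0.6583)/(1 + 0.6×0.6583) = 1.2583/1.39498 = 0.90202.
Then combine with the platform (S'→S): u = (0.90202 + 0.628)/(1 + 0.90202×0.628) = 1.53002/1.56646856 = 0.97673.

0.9767c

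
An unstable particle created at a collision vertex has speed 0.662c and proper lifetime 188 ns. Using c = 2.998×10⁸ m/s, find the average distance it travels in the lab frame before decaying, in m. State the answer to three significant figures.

49.8 m

With β = 0.662, γ = 1/√(1 − 0.662²) = 1/√0.561756 = 1.3342.
Lab-frame lifetime: Δt = γτ = 1.3342 × 188 ns = 250.83 ns.
Distance: d = vΔt = 0.662 × 2.998×10⁸ m/s × 2.5083×10^-7 s = 49.8 m.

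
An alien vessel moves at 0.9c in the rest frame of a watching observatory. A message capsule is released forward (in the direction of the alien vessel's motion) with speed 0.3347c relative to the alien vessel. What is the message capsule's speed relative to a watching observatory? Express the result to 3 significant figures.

In units of c, u = (u' + v)/(1 + u'v) with u' = 0.3347 and v = 0.9.
Numerator: 0.3347 + 0.9 = 1.2347. Denominator: 1 + (0.3347)(0.9) = 1.30123.
u = 1.2347/1.30123 = 0.94887, so the speed is 0.949c.

0.949c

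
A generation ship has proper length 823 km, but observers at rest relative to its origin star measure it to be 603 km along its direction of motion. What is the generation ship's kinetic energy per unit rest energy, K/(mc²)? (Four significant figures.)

0.3648

γ = L₀/L = 823/603 = 1.36484.
K/(mc²) = γ − 1 = 1.36484 − 1 = 0.3648.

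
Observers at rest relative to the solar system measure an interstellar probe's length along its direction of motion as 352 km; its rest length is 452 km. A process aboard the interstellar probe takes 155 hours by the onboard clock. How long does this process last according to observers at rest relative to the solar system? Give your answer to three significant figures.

Length contraction gives γ = L₀/L = 452/352 = 1.28409.
The same γ dilates the second interval: 1.28409 × 155 hours = 199 hours.

199 hours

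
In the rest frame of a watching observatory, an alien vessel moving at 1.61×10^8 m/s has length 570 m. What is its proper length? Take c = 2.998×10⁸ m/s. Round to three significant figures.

β = v/c = (1.61×10^8 m/s)/(2.998×10⁸ m/s) = 0.537025.
With β = 0.537025, γ = 1/√(1 − 0.537025²) = 1/√0.7116041 = 1.1854.
Proper length: L₀ = γ·L = 1.1854 × 570 = 676 m.

676 m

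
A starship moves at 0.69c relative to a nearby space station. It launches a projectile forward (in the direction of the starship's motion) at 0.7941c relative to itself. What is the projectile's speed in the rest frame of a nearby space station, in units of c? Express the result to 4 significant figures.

In units of c, u = (u' + v)/(1 + u'v) with u' = 0.7941 and v = 0.69.
Numerator: 0.7941 + 0.69 = 1.4841. Denominator: 1 + (0.7941)(0.69) = 1.547929.
u = 1.4841/1.547929 = 0.95876, so the speed is 0.9588c.

0.9588c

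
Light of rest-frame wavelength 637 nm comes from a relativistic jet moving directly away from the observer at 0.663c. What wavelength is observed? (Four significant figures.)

1415 nm

Relativistic Doppler for wavelength: λ_obs = λ_src · √((1+β)/(1−β)).
With β = 0.663: factor = √(1.663/0.337) = 2.2214.
λ_obs = 637 × 2.2214 = 1415 nm.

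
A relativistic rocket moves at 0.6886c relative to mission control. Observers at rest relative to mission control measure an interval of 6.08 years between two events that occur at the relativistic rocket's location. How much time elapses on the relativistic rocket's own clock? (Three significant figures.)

4.41 years

γ = 1/√(1 − β²) = 1/√(1 − 0.47416996) = 1/√0.52583004 = 1/0.725141 = 1.379.
The relativistic rocket's clock runs slow as seen from mission control, so Δτ = Δt/γ = 6.08/1.379 = 4.41 years.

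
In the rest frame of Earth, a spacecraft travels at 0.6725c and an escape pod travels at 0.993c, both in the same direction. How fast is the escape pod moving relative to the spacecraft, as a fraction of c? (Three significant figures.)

Transform to the spacecraft's frame: u' = (u − v)/(1 − uv/c²).
u' = (0.993 − 0.6725)/(1 − 0.993×0.6725) = 0.3205/0.3322075 = 0.96476.
Speed in the spacecraft's frame: 0.965c (in the same direction).

0.965c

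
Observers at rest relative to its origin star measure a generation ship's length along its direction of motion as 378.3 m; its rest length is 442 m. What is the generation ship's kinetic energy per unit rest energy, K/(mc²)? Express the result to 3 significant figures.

0.168

Length contraction gives γ = L₀/L = 442/378.3 = 1.16838.
K/(mc²) = γ − 1 = 1.16838 − 1 = 0.168.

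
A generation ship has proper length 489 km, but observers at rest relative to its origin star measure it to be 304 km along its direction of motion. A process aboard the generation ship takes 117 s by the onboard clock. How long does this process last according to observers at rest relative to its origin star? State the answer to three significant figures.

188 s

γ = L₀/L = 489/304 = 1.60855.
The same γ dilates the second interval: 1.60855 × 117 s = 188 s.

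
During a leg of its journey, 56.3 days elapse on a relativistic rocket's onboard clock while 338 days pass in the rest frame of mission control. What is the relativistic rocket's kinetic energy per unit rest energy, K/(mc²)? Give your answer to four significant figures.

5.004

The time-dilation ratio gives γ = 338/56.3 = 6.00355.
K/(mc²) = γ − 1 = 6.00355 − 1 = 5.004.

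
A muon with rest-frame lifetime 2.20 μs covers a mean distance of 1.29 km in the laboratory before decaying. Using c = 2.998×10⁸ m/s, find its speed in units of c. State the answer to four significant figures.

Let x = d/(cτ) = 1290 m / (2.998×10⁸ m/s × 2.200×10^-6 s) = 1.9558. Since d = βγcτ, x = βγ = β/√(1−β²).
Solving: β² = x²/(1+x²) = 3.82515/4.82515 = 0.792753, so β = 0.8904.

0.8904c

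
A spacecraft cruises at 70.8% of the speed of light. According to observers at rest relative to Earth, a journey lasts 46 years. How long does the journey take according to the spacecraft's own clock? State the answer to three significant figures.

With β = 0.708, γ = 1/√(1 − 0.708²) = 1/√0.498736 = 1.416.
The spacecraft's clock runs slow as seen from Earth, so Δτ = Δt/γ = 46/1.416 = 32.5 years.

32.5 years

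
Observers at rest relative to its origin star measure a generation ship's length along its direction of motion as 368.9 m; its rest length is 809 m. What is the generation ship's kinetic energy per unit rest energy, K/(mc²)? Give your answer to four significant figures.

Length contraction gives γ = L₀/L = 809/368.9 = 2.19301.
Since K = (γ−1)mc², K/(mc²) = 2.19301 − 1 = 1.193.

1.193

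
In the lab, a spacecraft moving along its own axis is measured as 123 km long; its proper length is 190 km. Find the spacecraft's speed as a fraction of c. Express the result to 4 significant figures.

Length contraction gives γ = L₀/L = 190/123 = 1.5447.
β = √(1 − 1/γ²) = √0.580906 = 0.7622.

0.7622c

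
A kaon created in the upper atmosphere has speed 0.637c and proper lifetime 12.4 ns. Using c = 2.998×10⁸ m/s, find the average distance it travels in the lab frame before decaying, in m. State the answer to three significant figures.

γ = 1/√(1 − β²) = 1/√(1 − 0.405769) = 1/√0.594231 = 1/0.770864 = 1.2972.
Lab-frame lifetime: Δt = γτ = 1.2972 × 12.4 ns = 16.085 ns.
Distance: d = vΔt = 0.637 × 2.998×10⁸ m/s × 1.6085×10^-8 s = 3.07 m.

3.07 m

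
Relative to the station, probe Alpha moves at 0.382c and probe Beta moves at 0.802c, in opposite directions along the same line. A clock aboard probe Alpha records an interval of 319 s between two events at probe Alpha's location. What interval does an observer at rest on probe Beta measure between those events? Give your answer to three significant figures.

755 s

Speed of probe Alpha in probe Beta's frame: u = (v_A + v_B)/(1 + v_A v_B/c²) = (0.382 + 0.802)/(1 + 0.382×0.802) = 1.184/1.306364 = 0.90633; |u| = 0.90633c.
At |u| = 0.90633c, γ = (1 − 0.821434)^(−1/2) = 2.3665.
The clock on probe Alpha records proper time, so probe Beta measures Δt = γΔτ = 2.3665 × 319 = 755 s.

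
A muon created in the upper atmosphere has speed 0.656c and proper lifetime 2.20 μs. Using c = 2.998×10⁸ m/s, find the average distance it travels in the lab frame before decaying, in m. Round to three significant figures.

573 m

γ = 1/√(1 − β²) = 1/√(1 − 0.430336) = 1/√0.569664 = 1/0.754761 = 1.3249.
Lab-frame lifetime: Δt = γτ = 1.3249 × 2.20 μs = 2.9148 μs.
Distance: d = vΔt = 0.656 × 2.998×10⁸ m/s × 2.9148×10^-6 s = 573 m.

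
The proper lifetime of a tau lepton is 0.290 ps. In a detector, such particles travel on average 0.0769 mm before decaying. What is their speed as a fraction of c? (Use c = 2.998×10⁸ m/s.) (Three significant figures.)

0.663c

Lab distance = (lab lifetime)·v = γτ·βc, so βγ = d/(cτ) = 7.690×10^-5/(2.998×10⁸ × 2.900×10^-13) = 0.8845.
With βγ = 0.8845: γ² = 1 + (βγ)² = 1.78234, and β = (βγ)/γ = 0.8845/1.33504 = 0.663.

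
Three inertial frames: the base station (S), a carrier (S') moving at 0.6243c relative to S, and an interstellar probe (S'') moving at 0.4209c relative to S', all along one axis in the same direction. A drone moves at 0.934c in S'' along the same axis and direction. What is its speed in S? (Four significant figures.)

0.9936c

Apply u = (u'+v)/(1+u'v) twice. Drone in the carrier frame: (0.934+0.4209)/(1+0.934·0.4209) = 1.3549/1.3931206 = 0.97256c.
That velocity, transformed to the rest frame of the base station: (0.97256+0.6243)/(1+0.97256·0.6243) = 1.59686/1.607169208 = 0.99359c.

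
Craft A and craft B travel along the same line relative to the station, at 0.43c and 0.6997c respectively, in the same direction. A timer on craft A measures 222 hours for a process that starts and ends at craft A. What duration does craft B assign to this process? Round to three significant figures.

Transform craft A's velocity into craft B's frame: (0.43 − 0.6997)/(1 − 0.43·0.6997) = −0.2697/0.699129, so the relative speed is 0.38577c.
γ for this relative speed: γ = 1/√(1 − 0.148818) = 1.0839.
Craft A's interval is proper; time dilation gives Δt_B = γΔτ = 1.0839 × 222 hours = 241 hours.

241 hours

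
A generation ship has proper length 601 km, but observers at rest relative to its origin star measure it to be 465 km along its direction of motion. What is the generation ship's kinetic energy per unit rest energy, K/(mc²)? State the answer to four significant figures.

Length contraction gives γ = L₀/L = 601/465 = 1.29247.
K/(mc²) = γ − 1 = 1.29247 − 1 = 0.2925.

0.2925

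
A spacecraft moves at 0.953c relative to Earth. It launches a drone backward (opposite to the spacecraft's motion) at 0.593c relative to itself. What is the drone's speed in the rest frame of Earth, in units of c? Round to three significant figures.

Relativistic velocity addition: u = (u' + v)/(1 + u'v/c²), with u' = −0.593c and v = 0.953c.
Numerator: −0.593 + 0.953 = 0.36. Denominator: 1 + (−0.593)(0.953) = 0.434871.
u = 0.36/0.434871 = 0.82783, so the speed is 0.828c.

0.828c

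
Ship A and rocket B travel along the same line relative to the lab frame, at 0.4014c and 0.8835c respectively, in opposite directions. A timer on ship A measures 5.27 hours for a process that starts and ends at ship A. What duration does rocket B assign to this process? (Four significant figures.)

The velocity of ship A relative to rocket B is (0.4014 + 0.8835)c / (1 + 0.4014×0.8835) = 0.94852c; relative speed 0.94852c.
At |u| = 0.94852c, γ = (1 − 0.89969)^(−1/2) = 3.1574.
The clock on ship A records proper time, so rocket B measures Δt = γΔτ = 3.1574 × 5.27 = 16.64 hours.

16.64 hours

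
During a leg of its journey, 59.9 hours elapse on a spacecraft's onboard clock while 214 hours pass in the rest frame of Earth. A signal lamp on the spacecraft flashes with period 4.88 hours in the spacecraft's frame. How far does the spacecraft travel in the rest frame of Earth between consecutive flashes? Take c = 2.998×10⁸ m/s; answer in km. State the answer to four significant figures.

1.806×10^10 km

The time-dilation ratio gives γ = 214/59.9 = 3.57262.
β = √(1 − 1/γ²) = 0.96003. Lab-frame period = γτ = 3.57262×4.88 hours = 17.434 hours. Distance = βc × γτ = 0.96003 × 2.998×10⁸ m/s × 62762.4 s = 1.8064×10^13 m = 1.806×10^10 km.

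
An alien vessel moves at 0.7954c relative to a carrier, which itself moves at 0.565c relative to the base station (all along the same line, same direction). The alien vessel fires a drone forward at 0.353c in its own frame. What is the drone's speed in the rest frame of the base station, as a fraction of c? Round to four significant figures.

0.9702c

First combine the drone and alien vessel (S''→S'): u₁ = (0.353 + 0.7954)/(1 + 0.353×0.7954) = 1.1484/1.2807762 = 0.89664.
Then combine with the carrier (S'→S): u = (0.89664 + 0.565)/(1 + 0.89664×0.565) = 1.46164/1.5066016 = 0.97016.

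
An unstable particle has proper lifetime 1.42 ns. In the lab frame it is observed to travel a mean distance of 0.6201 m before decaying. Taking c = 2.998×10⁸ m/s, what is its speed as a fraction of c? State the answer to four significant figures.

0.8244c

d = βγcτ ⇒ βγ = d/(cτ) = 0.6201 m / (0.425716 m) = 1.4566.
β = (βγ)/√(1+(βγ)²) = 1.4566/√3.12168 = 0.8244.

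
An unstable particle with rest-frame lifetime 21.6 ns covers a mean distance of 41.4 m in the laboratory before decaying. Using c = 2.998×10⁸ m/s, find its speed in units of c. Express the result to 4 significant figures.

Let x = d/(cτ) = 41.40 m / (2.998×10⁸ m/s × 2.160×10^-8 s) = 6.3932. Since d = βγcτ, x = βγ = β/√(1−β²).
Solving: β² = x²/(1+x²) = 40.873/41.873 = 0.976118, so β = 0.9880.

0.9880c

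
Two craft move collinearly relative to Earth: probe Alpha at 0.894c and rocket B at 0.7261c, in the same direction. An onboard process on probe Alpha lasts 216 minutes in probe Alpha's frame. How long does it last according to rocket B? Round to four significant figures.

Speed of probe Alpha in rocket B's frame: u = (v_A − v_B)/(1 − v_A v_B/c²) = (0.894 − 0.7261)/(1 − 0.894×0.7261) = 0.1679/0.3508666 = 0.47853; |u| = 0.47853c.
At |u| = 0.47853c, γ = (1 − 0.228991)^(−1/2) = 1.1389.
Probe Alpha's interval is proper; time dilation gives Δt_B = γΔτ = 1.1389 × 216 minutes = 246.0 minutes.

246.0 minutes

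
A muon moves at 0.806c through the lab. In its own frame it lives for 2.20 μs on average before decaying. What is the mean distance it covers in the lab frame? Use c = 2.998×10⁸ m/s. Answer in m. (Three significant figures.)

898 m

γ = 1/√(1 − β²) = 1/√(1 − 0.649636) = 1/√0.350364 = 1/0.591916 = 1.6894.
Lab-frame lifetime: Δt = γτ = 1.6894 × 2.20 μs = 3.7167 μs.
Distance: d = vΔt = 0.806 × 2.998×10⁸ m/s × 3.7167×10^-6 s = 898 m.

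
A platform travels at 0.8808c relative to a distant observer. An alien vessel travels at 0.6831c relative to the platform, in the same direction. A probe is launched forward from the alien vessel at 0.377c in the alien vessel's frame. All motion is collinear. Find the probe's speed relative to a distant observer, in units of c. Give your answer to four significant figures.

Apply u = (u'+v)/(1+u'v) twice. Probe in the platform frame: (0.377+0.6831)/(1+0.377·0.6831) = 1.0601/1.2575287 = 0.843c.
That velocity, transformed to the rest frame of a distant observer: (0.843+0.8808)/(1+0.843·0.8808) = 1.7238/1.7425144 = 0.98926c.

0.9893c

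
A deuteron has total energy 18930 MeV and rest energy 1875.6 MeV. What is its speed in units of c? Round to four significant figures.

γ = E/(mc²) = 18930/1875.6 = 10.093.
β = √(1 − 1/γ²) = √(1 − 0.00981656) = √0.99018344 = 0.9951.

0.9951c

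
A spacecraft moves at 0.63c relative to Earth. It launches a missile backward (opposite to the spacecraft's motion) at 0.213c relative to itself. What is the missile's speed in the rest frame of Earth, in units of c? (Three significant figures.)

Relativistic velocity addition: u = (u' + v)/(1 + u'v/c²), with u' = −0.213c and v = 0.63c.
Numerator: −0.213 + 0.63 = 0.417. Denominator: 1 + (−0.213)(0.63) = 0.86581.
u = 0.417/0.86581 = 0.48163, so the speed is 0.482c.

0.482c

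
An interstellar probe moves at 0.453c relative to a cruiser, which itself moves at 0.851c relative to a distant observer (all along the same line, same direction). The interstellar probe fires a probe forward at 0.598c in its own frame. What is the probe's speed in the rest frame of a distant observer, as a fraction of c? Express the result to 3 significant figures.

0.985c

Apply u = (u'+v)/(1+u'v) twice. Probe in the cruiser frame: (0.598+0.453)/(1+0.598·0.453) = 1.051/1.270894 = 0.82698c.
That velocity, transformed to the rest frame of a distant observer: (0.82698+0.851)/(1+0.82698·0.851) = 1.67798/1.70375998 = 0.98487c.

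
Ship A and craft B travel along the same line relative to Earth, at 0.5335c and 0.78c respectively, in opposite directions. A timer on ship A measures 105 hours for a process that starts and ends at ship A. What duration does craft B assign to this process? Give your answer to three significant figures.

281 hours

Transform ship A's velocity into craft B's frame: (0.5335 + 0.78)/(1 + 0.5335·0.78) = 1.3135/1.41613, so the relative speed is 0.92753c.
γ for this relative speed: γ = 1/√(1 − 0.860312) = 2.6756.
The clock on ship A records proper time, so craft B measures Δt = γΔτ = 2.6756 × 105 = 281 hours.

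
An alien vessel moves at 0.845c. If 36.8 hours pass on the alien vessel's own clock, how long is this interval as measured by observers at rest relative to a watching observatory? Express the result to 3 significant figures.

68.8 hours

With β = 0.845, γ = 1/√(1 − 0.845²) = 1/√0.285975 = 1.87.
The onboard clock measures proper time, so the interval in the rest frame of a watching observatory is dilated: Δt = γ·Δτ = 1.87 × 36.8 hours = 68.8 hours.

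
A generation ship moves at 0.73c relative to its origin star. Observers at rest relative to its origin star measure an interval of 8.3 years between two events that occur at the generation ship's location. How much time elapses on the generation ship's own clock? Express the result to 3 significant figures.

5.67 years

With β = 0.73, γ = 1/√(1 − 0.73²) = 1/√0.4671 = 1.4632.
The generation ship's clock runs slow as seen from its origin star, so Δτ = Δt/γ = 8.3/1.4632 = 5.67 years.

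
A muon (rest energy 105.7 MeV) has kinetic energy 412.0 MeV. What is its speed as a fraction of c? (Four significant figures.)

0.9789c

γ = 1 + K/(mc²) = 1 + 412.0/105.7 = 4.8978.
β = √(1 − 1/γ²) = √(1 − 0.0416867) = √0.9583133 = 0.9789.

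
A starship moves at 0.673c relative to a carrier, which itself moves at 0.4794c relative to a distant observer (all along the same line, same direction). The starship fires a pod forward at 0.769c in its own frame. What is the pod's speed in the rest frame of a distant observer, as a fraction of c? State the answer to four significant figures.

First combine the pod and starship (S''→S'): u₁ = (0.769 + 0.673)/(1 + 0.769×0.673) = 1.442/1.517537 = 0.95022.
Then combine with the carrier (S'→S): u = (0.95022 + 0.4794)/(1 + 0.95022×0.4794) = 1.42962/1.455535468 = 0.9822.

0.9822c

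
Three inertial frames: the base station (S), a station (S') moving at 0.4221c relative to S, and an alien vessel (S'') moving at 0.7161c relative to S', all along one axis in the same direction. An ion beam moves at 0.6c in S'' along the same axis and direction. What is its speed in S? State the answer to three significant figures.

Compose velocities in two stages. Stage 1 (into S'): u₁ = (0.6+0.7161)/(1+0.6×0.7161) = 0.92057.
Stage 2 (into S): u = (0.92057+0.4221)/(1+0.92057×0.4221) = 0.96694, so the speed is 0.967c.

0.967c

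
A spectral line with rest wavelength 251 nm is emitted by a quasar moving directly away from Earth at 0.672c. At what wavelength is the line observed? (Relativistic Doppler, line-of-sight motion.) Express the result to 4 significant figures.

Relativistic Doppler for wavelength: λ_obs = λ_src · √((1+β)/(1−β)).
With β = 0.672: factor = √(1.672/0.328) = 2.2578.
λ_obs = 251 × 2.2578 = 566.7 nm.

566.7 nm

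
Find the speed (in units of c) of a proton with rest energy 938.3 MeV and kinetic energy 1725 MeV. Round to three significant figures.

0.936c

K = (γ−1)mc², so γ = 1 + 1725/938.3 = 2.8384.
Then v/c = √(1 − γ⁻²) = √(1 − 0.124123) = √0.875877 = 0.936.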